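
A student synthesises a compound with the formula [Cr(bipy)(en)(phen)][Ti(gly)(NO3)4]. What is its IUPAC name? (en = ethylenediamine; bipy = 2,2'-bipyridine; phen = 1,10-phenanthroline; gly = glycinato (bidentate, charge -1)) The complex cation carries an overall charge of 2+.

The complex cation is given as 2+; its ligand charges sum to 0, so Cr = +2.
A 1:1 salt means the anion carries the equal and opposite charge, 2−.
Anion: ligand charges sum to -5; for the ion to be 2−, Ti = +3.

(2,2'-bipyridine)(ethylenediamine)(1,10-phenanthroline)chromium(II) (glycinato)tetranitratotitanate(III)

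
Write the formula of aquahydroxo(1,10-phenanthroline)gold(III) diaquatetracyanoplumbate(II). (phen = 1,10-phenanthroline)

Cation [Au…]: ligand charges -1, Au(III) ⇒ ion charge 2+.
Anion [Pb…]: ligand charges -4, Pb(II) ⇒ ion charge 2−.

[Au(H2O)(OH)(phen)][Pb(CN)4(H2O)2]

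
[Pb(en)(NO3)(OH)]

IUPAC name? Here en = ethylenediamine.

(ethylenediamine)hydroxonitratolead(II)

There is no counter-ion, so the complex is neutral overall.
Ligand charges: 1×hydroxo (-1 each), 1×ethylenediamine (neutral), 1×nitrato (-1 each); total -2. So Pb + (-2) = 0, giving Pb = +2.
Ligands are named alphabetically: ethylenediamine before hydroxo before nitrato.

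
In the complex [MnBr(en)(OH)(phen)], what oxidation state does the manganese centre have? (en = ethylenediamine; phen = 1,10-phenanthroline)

No counter-ion: the bracketed complex is neutral.
Ligand charges: 1×en neutral; 1×OH = -1; 1×phen neutral; 1×Br = -1; sum -2.
Mn + (-2) = 0 ⇒ Mn is +2.

+2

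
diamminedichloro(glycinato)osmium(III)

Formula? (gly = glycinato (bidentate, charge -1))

Ligands: 2 chloro (Cl, -1), 1 glycinato (gly, -1), 2 ammine (NH3, neutral). Ligand charge sum = -3.
With Os in oxidation state +3, the complex ion is [Os...].

[OsCl2(gly)(NH3)2]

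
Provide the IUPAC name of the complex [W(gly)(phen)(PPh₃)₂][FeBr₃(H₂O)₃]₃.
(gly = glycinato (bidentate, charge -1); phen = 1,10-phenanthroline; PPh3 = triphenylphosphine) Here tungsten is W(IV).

(glycinato)(1,10-phenanthroline)bis(triphenylphosphine)tungsten(IV) triaquatribromoferrate(II)

W is given as +4; the cation's ligand charges sum to -1, so the complex cation is 3+.
With 3 anions per cation, each anion must be 3/3 = 1−.
Anion: ligand charges sum to -3; for the ion to be 1−, Fe = +2.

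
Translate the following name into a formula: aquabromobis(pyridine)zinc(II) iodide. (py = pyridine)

Ligands: 2 pyridine (py, neutral), 1 aqua (H2O, neutral), 1 bromo (Br, -1). Ligand charge sum = -1.
Charge balance with iodide (-1) requires 1 complex ion per 1 iodide.

[ZnBr(H2O)(py)2]I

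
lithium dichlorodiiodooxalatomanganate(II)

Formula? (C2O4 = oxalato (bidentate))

Ligands: 2 iodo (I, -1), 1 oxalato (C2O4, -2), 2 chloro (Cl, -1). Ligand charge sum = -6.
With Mn in oxidation state +2, the complex ion is [Mn...]^4−.
Charge balance with lithium (+1) requires 1 complex ion per 4 lithium.

Li4[Mn(C2O4)Cl2I2]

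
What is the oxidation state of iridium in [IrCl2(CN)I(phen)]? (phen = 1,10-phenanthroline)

+4

No counter-ion: the bracketed complex is neutral.
Ligand charges: 1×CN = -1; 1×phen neutral; 1×I = -1; 2×Cl = -2; sum -4.
Ir + (-4) = 0 ⇒ Ir is +4.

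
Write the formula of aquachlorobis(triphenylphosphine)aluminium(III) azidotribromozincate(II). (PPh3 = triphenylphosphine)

[AlCl(H2O)(PPh3)2][ZnBr3(N3)]

Cation [Al…]: ligand charges -1, Al(III) ⇒ ion charge 2+.
Anion [Zn…]: ligand charges -4, Zn(II) ⇒ ion charge 2−.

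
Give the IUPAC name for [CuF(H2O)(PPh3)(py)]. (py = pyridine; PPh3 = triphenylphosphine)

aquafluoro(pyridine)(triphenylphosphine)copper(I)

There is no counter-ion, so the complex is neutral overall.
Ligand charges: 1×fluoro (-1 each), 1×pyridine (neutral), 1×triphenylphosphine (neutral), 1×aqua (neutral); total -1. So Cu + (-1) = 0, giving Cu = +1.
Ligands are named alphabetically: aqua before fluoro before pyridine before triphenylphosphine.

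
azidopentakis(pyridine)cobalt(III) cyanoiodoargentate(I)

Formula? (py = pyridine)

[Co(N3)(py)5][Ag(CN)I]2

Cation [Co…]: ligand charges -1, Co(III) ⇒ ion charge 2+.
Anion [Ag…]: ligand charges -2, Ag(I) ⇒ ion charge 1−.
One 2+ cation requires 2 of the 1− anion.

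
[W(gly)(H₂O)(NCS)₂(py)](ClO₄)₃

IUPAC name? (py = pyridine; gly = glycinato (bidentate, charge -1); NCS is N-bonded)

aqua(glycinato)diisothiocyanato(pyridine)tungsten(VI) perchlorate

The 3 perchlorate counter-ions carry a total charge of -3, so each complex ion is 3+.
Ligand charges: 1×pyridine (neutral), 1×aqua (neutral), 1×glycinato (-1 each), 2×isothiocyanato (-1 each); total -3. So W + (-3) = 3+, giving W = +6.
Ligands are named alphabetically: aqua before glycinato before isothiocyanato before pyridine.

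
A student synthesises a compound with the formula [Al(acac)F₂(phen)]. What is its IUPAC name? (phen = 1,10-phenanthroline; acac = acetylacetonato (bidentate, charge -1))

There is no counter-ion, so the complex is neutral overall.
Ligand charges: 2×fluoro (-1 each), 1×1,10-phenanthroline (neutral), 1×acetylacetonato (-1 each); total -3. So Al + (-3) = 0, giving Al = +3.
Ligands are named alphabetically: acetylacetonato before fluoro before phenanthroline.

(acetylacetonato)difluoro(1,10-phenanthroline)aluminium(III)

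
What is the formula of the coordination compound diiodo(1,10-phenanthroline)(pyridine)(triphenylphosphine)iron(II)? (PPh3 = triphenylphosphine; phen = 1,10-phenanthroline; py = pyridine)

Ligands: 2 iodo (I, -1), 1 triphenylphosphine (PPh3, neutral), 1 1,10-phenanthroline (phen, neutral), 1 pyridine (py, neutral). Ligand charge sum = -2.
With Fe in oxidation state +2, the complex ion is [Fe...].

[FeI2(phen)(PPh3)(py)]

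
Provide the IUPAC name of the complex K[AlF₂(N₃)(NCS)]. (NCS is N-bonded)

potassium azidodifluoroisothiocyanatoaluminate(III)

The 1 potassium counter-ion carries a total charge of +1, so each complex ion is 1−.
Ligand charges: 1×isothiocyanato (-1 each), 1×azido (-1 each), 2×fluoro (-1 each); total -4. So Al + (-4) = 1−, giving Al = +3.
Ligands are named alphabetically: azido before fluoro before isothiocyanato.
The complex ion is anionic, so aluminium takes the -ate form aluminate(III).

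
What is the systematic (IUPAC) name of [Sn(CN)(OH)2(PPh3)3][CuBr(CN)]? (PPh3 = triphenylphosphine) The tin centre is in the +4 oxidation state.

Sn is given as +4; the cation's ligand charges sum to -3, so the complex cation is 1+.
A 1:1 salt means the anion carries the equal and opposite charge, 1−.
Anion: ligand charges sum to -2; for the ion to be 1−, Cu = +1.

cyanodihydroxotris(triphenylphosphine)tin(IV) bromocyanocuprate(I)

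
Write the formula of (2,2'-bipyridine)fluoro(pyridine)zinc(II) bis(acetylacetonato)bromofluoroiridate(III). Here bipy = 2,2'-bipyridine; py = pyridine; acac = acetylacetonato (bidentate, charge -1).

[Zn(bipy)F(py)][Ir(acac)2BrF]

Cation [Zn…]: ligand charges -1, Zn(II) ⇒ ion charge 1+.
Anion [Ir…]: ligand charges -4, Ir(III) ⇒ ion charge 1−.
One 1+ cation balances one 1− anion.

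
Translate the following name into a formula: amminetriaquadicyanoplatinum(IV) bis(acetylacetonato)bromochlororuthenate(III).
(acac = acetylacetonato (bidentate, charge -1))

Cation [Pt…]: ligand charges -2, Pt(IV) ⇒ ion charge 2+.
Anion [Ru…]: ligand charges -4, Ru(III) ⇒ ion charge 1−.
One 2+ cation requires 2 of the 1− anion.

[Pt(CN)2(H2O)3(NH3)][Ru(acac)2BrCl]2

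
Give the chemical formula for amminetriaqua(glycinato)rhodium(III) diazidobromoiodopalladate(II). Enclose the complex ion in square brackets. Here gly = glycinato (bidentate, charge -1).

Cation [Rh…]: ligand charges -1, Rh(III) ⇒ ion charge 2+.
Anion [Pd…]: ligand charges -4, Pd(II) ⇒ ion charge 2−.
One 2+ cation balances one 2− anion.

[Rh(gly)(H2O)3(NH3)][PdBrI(N3)2]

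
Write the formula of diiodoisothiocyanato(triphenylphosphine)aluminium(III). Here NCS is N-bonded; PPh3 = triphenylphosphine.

[AlI2(NCS)(PPh3)]

Ligands: 2 iodo (I, -1), 1 isothiocyanato (NCS, -1), 1 triphenylphosphine (PPh3, neutral). Ligand charge sum = -3.
With Al in oxidation state +3, the complex ion is [Al...].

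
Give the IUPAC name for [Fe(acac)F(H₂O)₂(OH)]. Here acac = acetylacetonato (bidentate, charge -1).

(acetylacetonato)diaquafluorohydroxoiron(III)

There is no counter-ion, so the complex is neutral overall.
Ligand charges: 2×aqua (neutral), 1×hydroxo (-1 each), 1×acetylacetonato (-1 each), 1×fluoro (-1 each); total -3. So Fe + (-3) = 0, giving Fe = +3.
Ligands are named alphabetically: acetylacetonato before aqua before fluoro before hydroxo.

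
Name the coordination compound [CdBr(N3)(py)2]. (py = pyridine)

There is no counter-ion, so the complex is neutral overall.
Ligand charges: 1×azido (-1 each), 2×pyridine (neutral), 1×bromo (-1 each); total -2. So Cd + (-2) = 0, giving Cd = +2.
Ligands are named alphabetically: azido before bromo before pyridine.

azidobromobis(pyridine)cadmium(II)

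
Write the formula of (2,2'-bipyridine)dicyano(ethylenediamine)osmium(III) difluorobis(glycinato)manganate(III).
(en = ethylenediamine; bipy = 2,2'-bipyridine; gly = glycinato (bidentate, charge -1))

Cation [Os…]: ligand charges -2, Os(III) ⇒ ion charge 1+.
Anion [Mn…]: ligand charges -4, Mn(III) ⇒ ion charge 1−.

[Os(bipy)(CN)2(en)][MnF2(gly)2]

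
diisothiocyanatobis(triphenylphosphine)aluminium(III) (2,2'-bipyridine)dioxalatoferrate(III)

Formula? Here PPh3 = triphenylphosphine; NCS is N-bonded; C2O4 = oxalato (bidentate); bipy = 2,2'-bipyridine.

[Al(NCS)2(PPh3)2][Fe(bipy)(C2O4)2]

Cation [Al…]: ligand charges -2, Al(III) ⇒ ion charge 1+.
Anion [Fe…]: ligand charges -4, Fe(III) ⇒ ion charge 1−.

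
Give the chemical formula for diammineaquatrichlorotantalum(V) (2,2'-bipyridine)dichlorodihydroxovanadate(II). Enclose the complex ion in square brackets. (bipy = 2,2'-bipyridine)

Cation [Ta…]: ligand charges -3, Ta(V) ⇒ ion charge 2+.
Anion [V…]: ligand charges -4, V(II) ⇒ ion charge 2−.
One 2+ cation balances one 2− anion.

[TaCl3(H2O)(NH3)2][V(bipy)Cl2(OH)2]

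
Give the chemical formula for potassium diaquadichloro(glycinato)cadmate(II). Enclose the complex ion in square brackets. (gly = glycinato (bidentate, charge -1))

Ligands: 2 aqua (H2O, neutral), 2 chloro (Cl, -1), 1 glycinato (gly, -1). Ligand charge sum = -3.
Charge balance with potassium (+1) requires 1 complex ion per 1 potassium.

K[CdCl2(gly)(H2O)2]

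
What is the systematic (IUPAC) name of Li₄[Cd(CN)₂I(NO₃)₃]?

lithium dicyanoiodotrinitratocadmate(II)

The 4 lithium counter-ions carry a total charge of +4, so each complex ion is 4−.
Ligand charges: 2×cyano (-1 each), 3×nitrato (-1 each), 1×iodo (-1 each); total -6. So Cd + (-6) = 4−, giving Cd = +2.
Ligands are named alphabetically: cyano before iodo before nitrato.
The complex ion is anionic, so cadmium takes the -ate form cadmate(II).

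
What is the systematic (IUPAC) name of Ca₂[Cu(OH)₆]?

calcium hexahydroxocuprate(II)

The 2 calcium counter-ions carry a total charge of +4, so each complex ion is 4−.
Ligand charges: 6×hydroxo (-1 each); total -6. So Cu + (-6) = 4−, giving Cu = +2.
The complex ion is anionic, so copper takes the -ate form cuprate(II).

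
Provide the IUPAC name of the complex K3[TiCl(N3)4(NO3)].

potassium tetraazidochloronitratotitanate(III)

The 3 potassium counter-ions carry a total charge of +3, so each complex ion is 3−.
Ligand charges: 4×azido (-1 each), 1×nitrato (-1 each), 1×chloro (-1 each); total -6. So Ti + (-6) = 3−, giving Ti = +3.
The complex ion is anionic, so titanium takes the -ate form titanate(III).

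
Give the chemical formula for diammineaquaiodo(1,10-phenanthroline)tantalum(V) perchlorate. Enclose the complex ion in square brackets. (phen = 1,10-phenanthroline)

[Ta(H2O)I(NH3)2(phen)](ClO4)4

Ligands: 1 aqua (H2O, neutral), 1 iodo (I, -1), 1 1,10-phenanthroline (phen, neutral), 2 ammine (NH3, neutral). Ligand charge sum = -1.
Charge balance with perchlorate (-1) requires 1 complex ion per 4 perchlorate.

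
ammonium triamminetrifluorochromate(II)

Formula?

NH4[CrF3(NH3)3]

Ligands: 3 ammine (NH3, neutral), 3 fluoro (F, -1). Ligand charge sum = -3.
With Cr in oxidation state +2, the complex ion is [Cr...]^1−.
Charge balance with ammonium (+1) requires 1 complex ion per 1 ammonium.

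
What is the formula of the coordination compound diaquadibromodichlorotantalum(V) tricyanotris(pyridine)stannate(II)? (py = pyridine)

Cation [Ta…]: ligand charges -4, Ta(V) ⇒ ion charge 1+.
Anion [Sn…]: ligand charges -3, Sn(II) ⇒ ion charge 1−.
One 1+ cation balances one 1− anion.

[TaBr2Cl2(H2O)2][Sn(CN)3(py)3]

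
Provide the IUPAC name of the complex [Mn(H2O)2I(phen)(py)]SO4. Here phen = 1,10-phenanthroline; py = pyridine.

The 1 sulfate counter-ion carries a total charge of -2, so each complex ion is 2+.
Ligand charges: 1×1,10-phenanthroline (neutral), 2×aqua (neutral), 1×pyridine (neutral), 1×iodo (-1 each); total -1. So Mn + (-1) = 2+, giving Mn = +3.
Ligands are named alphabetically: aqua before iodo before phenanthroline before pyridine.

diaquaiodo(1,10-phenanthroline)(pyridine)manganese(III) sulfate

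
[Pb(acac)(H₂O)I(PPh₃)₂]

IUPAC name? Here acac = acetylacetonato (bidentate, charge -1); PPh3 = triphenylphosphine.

There is no counter-ion, so the complex is neutral overall.
Ligand charges: 1×iodo (-1 each), 1×aqua (neutral), 1×acetylacetonato (-1 each), 2×triphenylphosphine (neutral); total -2. So Pb + (-2) = 0, giving Pb = +2.
Ligands are named alphabetically: acetylacetonato before aqua before iodo before triphenylphosphine.

(acetylacetonato)aquaiodobis(triphenylphosphine)lead(II)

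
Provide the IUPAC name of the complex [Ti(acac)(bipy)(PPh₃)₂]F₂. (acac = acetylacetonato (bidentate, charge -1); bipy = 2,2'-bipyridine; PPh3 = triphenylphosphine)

The 2 fluoride counter-ions carry a total charge of -2, so each complex ion is 2+.
Ligand charges: 1×acetylacetonato (-1 each), 1×2,2'-bipyridine (neutral), 2×triphenylphosphine (neutral); total -1. So Ti + (-1) = 2+, giving Ti = +3.
Ligands are named alphabetically: acetylacetonato before bipyridine before triphenylphosphine.

(acetylacetonato)(2,2'-bipyridine)bis(triphenylphosphine)titanium(III) fluoride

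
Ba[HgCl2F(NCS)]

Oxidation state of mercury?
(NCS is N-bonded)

+2

1 barium outside the brackets (+2 each) → the complex ion is 2−.
Ligand charges: 2×Cl = -2; 1×NCS = -1; 1×F = -1; sum -4.
Hg + (-4) = 2− ⇒ Hg is +2.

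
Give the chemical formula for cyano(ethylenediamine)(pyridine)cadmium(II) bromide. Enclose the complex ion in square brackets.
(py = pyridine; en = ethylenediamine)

[Cd(CN)(en)(py)]Br

Ligands: 1 pyridine (py, neutral), 1 cyano (CN, -1), 1 ethylenediamine (en, neutral). Ligand charge sum = -1.
With Cd in oxidation state +2, the complex ion is [Cd...]^1+.
Charge balance with bromide (-1) requires 1 complex ion per 1 bromide.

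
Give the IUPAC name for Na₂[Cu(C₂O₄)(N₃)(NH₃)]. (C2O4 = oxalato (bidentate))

The 2 sodium counter-ions carry a total charge of +2, so each complex ion is 2−.
Ligand charges: 1×ammine (neutral), 1×azido (-1 each), 1×oxalato (-2 each); total -3. So Cu + (-3) = 2−, giving Cu = +1.
Ligands are named alphabetically: ammine before azido before oxalato.
The complex ion is anionic, so copper takes the -ate form cuprate(I).

sodium ammineazidooxalatocuprate(I)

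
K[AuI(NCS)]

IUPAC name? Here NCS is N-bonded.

potassium iodoisothiocyanatoaurate(I)

The 1 potassium counter-ion carries a total charge of +1, so each complex ion is 1−.
Ligand charges: 1×iodo (-1 each), 1×isothiocyanato (-1 each); total -2. So Au + (-2) = 1−, giving Au = +1.
The complex ion is anionic, so gold takes the -ate form aurate(I).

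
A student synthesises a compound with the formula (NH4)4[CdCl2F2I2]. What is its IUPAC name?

ammonium dichlorodifluorodiiodocadmate(II)

The 4 ammonium counter-ions carry a total charge of +4, so each complex ion is 4−.
Ligand charges: 2×iodo (-1 each), 2×chloro (-1 each), 2×fluoro (-1 each); total -6. So Cd + (-6) = 4−, giving Cd = +2.
Ligands are named alphabetically: chloro before fluoro before iodo.
The complex ion is anionic, so cadmium takes the -ate form cadmate(II).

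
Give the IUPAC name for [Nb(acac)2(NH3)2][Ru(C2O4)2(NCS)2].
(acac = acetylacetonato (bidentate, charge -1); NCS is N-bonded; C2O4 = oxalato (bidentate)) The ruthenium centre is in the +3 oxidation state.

Ru is given as +3; the anion's ligand charges sum to -6, so the complex anion is 3−.
A 1:1 salt means the cation carries the equal and opposite charge, 3+.
Cation: ligand charges sum to -2; for the ion to be 3+, Nb = +5.

bis(acetylacetonato)diammineniobium(V) diisothiocyanatodioxalatoruthenate(III)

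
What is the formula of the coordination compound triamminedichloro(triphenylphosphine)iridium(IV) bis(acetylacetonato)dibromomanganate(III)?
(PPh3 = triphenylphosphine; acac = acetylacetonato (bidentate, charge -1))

[IrCl2(NH3)3(PPh3)][Mn(acac)2Br2]2

Cation [Ir…]: ligand charges -2, Ir(IV) ⇒ ion charge 2+.
Anion [Mn…]: ligand charges -4, Mn(III) ⇒ ion charge 1−.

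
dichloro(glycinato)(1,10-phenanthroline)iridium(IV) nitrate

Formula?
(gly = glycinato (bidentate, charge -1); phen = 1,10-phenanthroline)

Ligands: 2 chloro (Cl, -1), 1 glycinato (gly, -1), 1 1,10-phenanthroline (phen, neutral). Ligand charge sum = -3.
Charge balance with nitrate (-1) requires 1 complex ion per 1 nitrate.

[IrCl2(gly)(phen)]NO3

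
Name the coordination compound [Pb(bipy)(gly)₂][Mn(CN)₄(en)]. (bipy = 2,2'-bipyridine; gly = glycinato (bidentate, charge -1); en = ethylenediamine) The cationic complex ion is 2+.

(2,2'-bipyridine)bis(glycinato)lead(IV) tetracyano(ethylenediamine)manganate(II)

The complex cation is given as 2+; its ligand charges sum to -2, so Pb = +4.
A 1:1 salt means the anion carries the equal and opposite charge, 2−.
Anion: ligand charges sum to -4; for the ion to be 2−, Mn = +2.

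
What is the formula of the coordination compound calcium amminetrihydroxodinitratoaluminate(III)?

Ca[Al(NH3)(NO3)2(OH)3]

Ligands: 1 ammine (NH3, neutral), 2 nitrato (NO3, -1), 3 hydroxo (OH, -1). Ligand charge sum = -5.
Charge balance with calcium (+2) requires 1 complex ion per 1 calcium.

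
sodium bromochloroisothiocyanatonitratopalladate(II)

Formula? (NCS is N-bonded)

Ligands: 1 bromo (Br, -1), 1 chloro (Cl, -1), 1 isothiocyanato (NCS, -1), 1 nitrato (NO3, -1). Ligand charge sum = -4.
With Pd in oxidation state +2, the complex ion is [Pd...]^2−.
Charge balance with sodium (+1) requires 1 complex ion per 2 sodium.

Na2[PdBrCl(NCS)(NO3)]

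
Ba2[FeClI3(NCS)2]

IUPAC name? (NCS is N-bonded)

The 2 barium counter-ions carry a total charge of +4, so each complex ion is 4−.
Ligand charges: 2×isothiocyanato (-1 each), 3×iodo (-1 each), 1×chloro (-1 each); total -6. So Fe + (-6) = 4−, giving Fe = +2.
The complex ion is anionic, so iron takes the -ate form ferrate(II).

barium chlorotriiododiisothiocyanatoferrate(II)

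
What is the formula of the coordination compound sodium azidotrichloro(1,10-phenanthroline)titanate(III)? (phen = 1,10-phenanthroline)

Na[TiCl3(N3)(phen)]

Ligands: 1 azido (N3, -1), 1 1,10-phenanthroline (phen, neutral), 3 chloro (Cl, -1). Ligand charge sum = -4.
Charge balance with sodium (+1) requires 1 complex ion per 1 sodium.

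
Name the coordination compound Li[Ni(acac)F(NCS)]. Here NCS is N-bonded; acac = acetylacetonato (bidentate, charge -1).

The 1 lithium counter-ion carries a total charge of +1, so each complex ion is 1−.
Ligand charges: 1×fluoro (-1 each), 1×isothiocyanato (-1 each), 1×acetylacetonato (-1 each); total -3. So Ni + (-3) = 1−, giving Ni = +2.
Ligands are named alphabetically: acetylacetonato before fluoro before isothiocyanato.
The complex ion is anionic, so nickel takes the -ate form nickelate(II).

lithium (acetylacetonato)fluoroisothiocyanatonickelate(II)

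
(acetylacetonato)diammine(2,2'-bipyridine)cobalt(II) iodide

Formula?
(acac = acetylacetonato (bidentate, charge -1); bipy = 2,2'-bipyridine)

Ligands: 1 acetylacetonato (acac, -1), 2 ammine (NH3, neutral), 1 2,2'-bipyridine (bipy, neutral). Ligand charge sum = -1.
Charge balance with iodide (-1) requires 1 complex ion per 1 iodide.

[Co(acac)(bipy)(NH3)2]I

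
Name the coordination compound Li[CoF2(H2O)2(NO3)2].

lithium diaquadifluorodinitratocobaltate(III)

The 1 lithium counter-ion carries a total charge of +1, so each complex ion is 1−.
Ligand charges: 2×fluoro (-1 each), 2×aqua (neutral), 2×nitrato (-1 each); total -4. So Co + (-4) = 1−, giving Co = +3.
The complex ion is anionic, so cobalt takes the -ate form cobaltate(III).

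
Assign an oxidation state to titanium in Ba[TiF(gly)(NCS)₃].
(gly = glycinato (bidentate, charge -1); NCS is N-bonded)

1 barium outside the brackets (+2 each) → the complex ion is 2−.
Ligand charges: 1×gly = -1; 1×F = -1; 3×NCS = -3; sum -5.
Ti + (-5) = 2− ⇒ Ti is +3.

+3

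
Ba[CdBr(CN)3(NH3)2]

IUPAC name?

The 1 barium counter-ion carries a total charge of +2, so each complex ion is 2−.
Ligand charges: 1×bromo (-1 each), 2×ammine (neutral), 3×cyano (-1 each); total -4. So Cd + (-4) = 2−, giving Cd = +2.
The complex ion is anionic, so cadmium takes the -ate form cadmate(II).

barium diamminebromotricyanocadmate(II)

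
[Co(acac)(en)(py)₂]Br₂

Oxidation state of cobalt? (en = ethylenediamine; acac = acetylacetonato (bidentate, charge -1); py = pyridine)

2 bromide outside the brackets (-1 each) → the complex ion is 2+.
Ligand charges: 1×en neutral; 1×acac = -1; 2×py neutral; sum -1.
Co + (-1) = 2+ ⇒ Co is +3.

+3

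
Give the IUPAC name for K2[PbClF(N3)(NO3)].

potassium azidochlorofluoronitratoplumbate(II)

The 2 potassium counter-ions carry a total charge of +2, so each complex ion is 2−.
Ligand charges: 1×fluoro (-1 each), 1×nitrato (-1 each), 1×chloro (-1 each), 1×azido (-1 each); total -4. So Pb + (-4) = 2−, giving Pb = +2.
Ligands are named alphabetically: azido before chloro before fluoro before nitrato.
The complex ion is anionic, so lead takes the -ate form plumbate(II).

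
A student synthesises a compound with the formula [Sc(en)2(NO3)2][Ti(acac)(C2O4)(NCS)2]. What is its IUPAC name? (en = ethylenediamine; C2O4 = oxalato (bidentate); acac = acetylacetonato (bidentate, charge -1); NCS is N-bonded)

Both ions are complex: the cation is named first with the plain metal name, the anion second with the -ate form; each ion's ligands are alphabetised independently.
Scandium is always +3 in its complexes; the cation's ligand charges sum to -2, so the complex cation is 1+.
A 1:1 salt means the anion carries the equal and opposite charge, 1−.
Anion: ligand charges sum to -5; for the ion to be 1−, Ti = +4.

bis(ethylenediamine)dinitratoscandium(III) (acetylacetonato)diisothiocyanatooxalatotitanate(IV)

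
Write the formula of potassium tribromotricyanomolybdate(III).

Ligands: 3 cyano (CN, -1), 3 bromo (Br, -1). Ligand charge sum = -6.
With Mo in oxidation state +3, the complex ion is [Mo...]^3−.
Charge balance with potassium (+1) requires 1 complex ion per 3 potassium.

K3[MoBr3(CN)3]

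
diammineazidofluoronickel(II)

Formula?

[NiF(N3)(NH3)2]

Ligands: 2 ammine (NH3, neutral), 1 fluoro (F, -1), 1 azido (N3, -1). Ligand charge sum = -2.
With Ni in oxidation state +2, the complex ion is [Ni...].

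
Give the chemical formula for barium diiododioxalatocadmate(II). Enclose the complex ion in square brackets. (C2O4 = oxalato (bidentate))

Ba2[Cd(C2O4)2I2]

Ligands: 2 iodo (I, -1), 2 oxalato (C2O4, -2). Ligand charge sum = -6.
With Cd in oxidation state +2, the complex ion is [Cd...]^4−.
Charge balance with barium (+2) requires 1 complex ion per 2 barium.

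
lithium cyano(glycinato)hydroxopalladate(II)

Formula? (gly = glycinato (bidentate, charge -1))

Li[Pd(CN)(gly)(OH)]

Ligands: 1 cyano (CN, -1), 1 hydroxo (OH, -1), 1 glycinato (gly, -1). Ligand charge sum = -3.
With Pd in oxidation state +2, the complex ion is [Pd...]^1−.
Charge balance with lithium (+1) requires 1 complex ion per 1 lithium.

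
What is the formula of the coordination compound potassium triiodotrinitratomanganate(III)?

K3[MnI3(NO3)3]

Ligands: 3 nitrato (NO3, -1), 3 iodo (I, -1). Ligand charge sum = -6.
With Mn in oxidation state +3, the complex ion is [Mn...]^3−.
Charge balance with potassium (+1) requires 1 complex ion per 3 potassium.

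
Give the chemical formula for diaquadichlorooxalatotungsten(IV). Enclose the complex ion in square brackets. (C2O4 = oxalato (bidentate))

[W(C2O4)Cl2(H2O)2]

Ligands: 2 aqua (H2O, neutral), 2 chloro (Cl, -1), 1 oxalato (C2O4, -2). Ligand charge sum = -4.
With W in oxidation state +4, the complex ion is [W...].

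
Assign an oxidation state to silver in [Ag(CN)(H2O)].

+1

No counter-ion: the bracketed complex is neutral.
Ligand charges: 1×H2O neutral; 1×CN = -1; sum -1.
Ag + (-1) = 0 ⇒ Ag is +1.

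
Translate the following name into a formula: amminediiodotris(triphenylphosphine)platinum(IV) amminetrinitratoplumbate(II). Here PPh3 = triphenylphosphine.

[PtI2(NH3)(PPh3)3][Pb(NH3)(NO3)3]2

Cation [Pt…]: ligand charges -2, Pt(IV) ⇒ ion charge 2+.
Anion [Pb…]: ligand charges -3, Pb(II) ⇒ ion charge 1−.
One 2+ cation requires 2 of the 1− anion.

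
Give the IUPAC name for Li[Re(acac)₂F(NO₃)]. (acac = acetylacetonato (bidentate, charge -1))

The 1 lithium counter-ion carries a total charge of +1, so each complex ion is 1−.
Ligand charges: 1×fluoro (-1 each), 1×nitrato (-1 each), 2×acetylacetonato (-1 each); total -4. So Re + (-4) = 1−, giving Re = +3.
The complex ion is anionic, so rhenium takes the -ate form rhenate(III).

lithium bis(acetylacetonato)fluoronitratorhenate(III)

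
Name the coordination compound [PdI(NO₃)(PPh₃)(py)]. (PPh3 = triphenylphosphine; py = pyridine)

There is no counter-ion, so the complex is neutral overall.
Ligand charges: 1×triphenylphosphine (neutral), 1×nitrato (-1 each), 1×pyridine (neutral), 1×iodo (-1 each); total -2. So Pd + (-2) = 0, giving Pd = +2.
Ligands are named alphabetically: iodo before nitrato before pyridine before triphenylphosphine.

iodonitrato(pyridine)(triphenylphosphine)palladium(II)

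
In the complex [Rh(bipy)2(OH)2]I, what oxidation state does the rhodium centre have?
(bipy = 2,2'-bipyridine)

+3

1 iodide outside the brackets (-1 each) → the complex ion is 1+.
Ligand charges: 2×OH = -2; 2×bipy neutral; sum -2.
Rh + (-2) = 1+ ⇒ Rh is +3.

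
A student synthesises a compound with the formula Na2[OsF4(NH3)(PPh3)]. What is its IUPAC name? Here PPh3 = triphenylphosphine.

The 2 sodium counter-ions carry a total charge of +2, so each complex ion is 2−.
Ligand charges: 1×triphenylphosphine (neutral), 1×ammine (neutral), 4×fluoro (-1 each); total -4. So Os + (-4) = 2−, giving Os = +2.
The complex ion is anionic, so osmium takes the -ate form osmate(II).

sodium amminetetrafluoro(triphenylphosphine)osmate(II)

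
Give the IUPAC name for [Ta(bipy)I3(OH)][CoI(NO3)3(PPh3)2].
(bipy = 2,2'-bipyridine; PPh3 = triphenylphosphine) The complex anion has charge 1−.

(2,2'-bipyridine)hydroxotriiodotantalum(V) iodotrinitratobis(triphenylphosphine)cobaltate(III)

The complex anion is given as 1−; its ligand charges sum to -4, so Co = +3.
A 1:1 salt means the cation carries the equal and opposite charge, 1+.
Cation: ligand charges sum to -4; for the ion to be 1+, Ta = +5.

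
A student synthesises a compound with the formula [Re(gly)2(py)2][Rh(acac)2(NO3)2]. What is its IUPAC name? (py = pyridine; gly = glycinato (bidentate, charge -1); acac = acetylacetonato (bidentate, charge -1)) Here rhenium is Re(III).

bis(glycinato)bis(pyridine)rhenium(III) bis(acetylacetonato)dinitratorhodate(III)

Re is given as +3; the cation's ligand charges sum to -2, so the complex cation is 1+.
A 1:1 salt means the anion carries the equal and opposite charge, 1−.
Anion: ligand charges sum to -4; for the ion to be 1−, Rh = +3.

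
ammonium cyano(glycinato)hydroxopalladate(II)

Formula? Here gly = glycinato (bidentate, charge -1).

Ligands: 1 cyano (CN, -1), 1 glycinato (gly, -1), 1 hydroxo (OH, -1). Ligand charge sum = -3.
With Pd in oxidation state +2, the complex ion is [Pd...]^1−.
Charge balance with ammonium (+1) requires 1 complex ion per 1 ammonium.

NH4[Pd(CN)(gly)(OH)]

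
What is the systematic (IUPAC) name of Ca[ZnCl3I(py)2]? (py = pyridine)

calcium trichloroiodobis(pyridine)zincate(II)

The 1 calcium counter-ion carries a total charge of +2, so each complex ion is 2−.
Ligand charges: 3×chloro (-1 each), 2×pyridine (neutral), 1×iodo (-1 each); total -4. So Zn + (-4) = 2−, giving Zn = +2.
Ligands are named alphabetically: chloro before iodo before pyridine.
The complex ion is anionic, so zinc takes the -ate form zincate(II).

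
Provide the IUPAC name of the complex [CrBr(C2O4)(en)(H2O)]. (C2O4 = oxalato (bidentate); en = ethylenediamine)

aquabromo(ethylenediamine)oxalatochromium(III)

There is no counter-ion, so the complex is neutral overall.
Ligand charges: 1×oxalato (-2 each), 1×ethylenediamine (neutral), 1×bromo (-1 each), 1×aqua (neutral); total -3. So Cr + (-3) = 0, giving Cr = +3.
Ligands are named alphabetically: aqua before bromo before ethylenediamine before oxalato.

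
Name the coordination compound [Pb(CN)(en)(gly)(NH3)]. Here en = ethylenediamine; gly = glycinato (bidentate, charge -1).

There is no counter-ion, so the complex is neutral overall.
Ligand charges: 1×ammine (neutral), 1×ethylenediamine (neutral), 1×cyano (-1 each), 1×glycinato (-1 each); total -2. So Pb + (-2) = 0, giving Pb = +2.
Ligands are named alphabetically: ammine before cyano before ethylenediamine before glycinato.

amminecyano(ethylenediamine)(glycinato)lead(II)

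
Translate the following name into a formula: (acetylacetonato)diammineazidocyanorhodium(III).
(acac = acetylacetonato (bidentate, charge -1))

Ligands: 1 acetylacetonato (acac, -1), 2 ammine (NH3, neutral), 1 cyano (CN, -1), 1 azido (N3, -1). Ligand charge sum = -3.
With Rh in oxidation state +3, the complex ion is [Rh...].

[Rh(acac)(CN)(N3)(NH3)2]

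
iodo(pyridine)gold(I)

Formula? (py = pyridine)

[AuI(py)]

Ligands: 1 iodo (I, -1), 1 pyridine (py, neutral). Ligand charge sum = -1.
With Au in oxidation state +1, the complex ion is [Au...].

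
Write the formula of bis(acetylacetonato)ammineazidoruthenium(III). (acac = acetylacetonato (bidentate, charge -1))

Ligands: 1 azido (N3, -1), 1 ammine (NH3, neutral), 2 acetylacetonato (acac, -1). Ligand charge sum = -3.
With Ru in oxidation state +3, the complex ion is [Ru...].

[Ru(acac)2(N3)(NH3)]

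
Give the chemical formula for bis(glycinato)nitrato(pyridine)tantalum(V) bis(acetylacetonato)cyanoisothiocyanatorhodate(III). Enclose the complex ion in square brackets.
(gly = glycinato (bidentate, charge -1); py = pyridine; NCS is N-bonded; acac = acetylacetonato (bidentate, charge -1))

[Ta(gly)2(NO3)(py)][Rh(acac)2(CN)(NCS)]2

Cation [Ta…]: ligand charges -3, Ta(V) ⇒ ion charge 2+.
Anion [Rh…]: ligand charges -4, Rh(III) ⇒ ion charge 1−.
One 2+ cation requires 2 of the 1− anion.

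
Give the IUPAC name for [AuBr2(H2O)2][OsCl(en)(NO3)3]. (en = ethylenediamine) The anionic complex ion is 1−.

The complex anion is given as 1−; its ligand charges sum to -4, so Os = +3.
A 1:1 salt means the cation carries the equal and opposite charge, 1+.
Cation: ligand charges sum to -2; for the ion to be 1+, Au = +3.

diaquadibromogold(III) chloro(ethylenediamine)trinitratoosmate(III)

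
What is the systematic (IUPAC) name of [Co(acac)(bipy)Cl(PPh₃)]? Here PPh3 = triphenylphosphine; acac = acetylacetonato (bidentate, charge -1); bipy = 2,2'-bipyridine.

There is no counter-ion, so the complex is neutral overall.
Ligand charges: 1×triphenylphosphine (neutral), 1×acetylacetonato (-1 each), 1×2,2'-bipyridine (neutral), 1×chloro (-1 each); total -2. So Co + (-2) = 0, giving Co = +2.
Ligands are named alphabetically: acetylacetonato before bipyridine before chloro before triphenylphosphine.

(acetylacetonato)(2,2'-bipyridine)chloro(triphenylphosphine)cobalt(II)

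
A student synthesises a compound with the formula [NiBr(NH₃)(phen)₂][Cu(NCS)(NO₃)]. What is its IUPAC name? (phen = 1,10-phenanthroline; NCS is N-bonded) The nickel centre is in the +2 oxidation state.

amminebromobis(1,10-phenanthroline)nickel(II) isothiocyanatonitratocuprate(I)

Ni is given as +2; the cation's ligand charges sum to -1, so the complex cation is 1+.
A 1:1 salt means the anion carries the equal and opposite charge, 1−.
Anion: ligand charges sum to -2; for the ion to be 1−, Cu = +1.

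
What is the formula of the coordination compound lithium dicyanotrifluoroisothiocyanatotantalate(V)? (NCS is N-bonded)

Li[Ta(CN)2F3(NCS)]

Ligands: 1 isothiocyanato (NCS, -1), 2 cyano (CN, -1), 3 fluoro (F, -1). Ligand charge sum = -6.
Charge balance with lithium (+1) requires 1 complex ion per 1 lithium.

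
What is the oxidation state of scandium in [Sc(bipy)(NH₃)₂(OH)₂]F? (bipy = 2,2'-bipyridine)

+3

1 fluoride outside the brackets (-1 each) → the complex ion is 1+.
Ligand charges: 2×OH = -2; 2×NH3 neutral; 1×bipy neutral; sum -2.
Sc + (-2) = 1+ ⇒ Sc is +3.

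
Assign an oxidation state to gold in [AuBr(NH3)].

No counter-ion: the bracketed complex is neutral.
Ligand charges: 1×NH3 neutral; 1×Br = -1; sum -1.
Au + (-1) = 0 ⇒ Au is +1.

+1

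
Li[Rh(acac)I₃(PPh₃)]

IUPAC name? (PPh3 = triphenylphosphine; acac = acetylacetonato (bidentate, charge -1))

The 1 lithium counter-ion carries a total charge of +1, so each complex ion is 1−.
Ligand charges: 1×triphenylphosphine (neutral), 3×iodo (-1 each), 1×acetylacetonato (-1 each); total -4. So Rh + (-4) = 1−, giving Rh = +3.
The complex ion is anionic, so rhodium takes the -ate form rhodate(III).

lithium (acetylacetonato)triiodo(triphenylphosphine)rhodate(III)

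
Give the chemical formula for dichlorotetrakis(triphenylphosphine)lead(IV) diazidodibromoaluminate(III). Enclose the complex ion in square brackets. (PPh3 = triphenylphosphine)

Cation [Pb…]: ligand charges -2, Pb(IV) ⇒ ion charge 2+.
Anion [Al…]: ligand charges -4, Al(III) ⇒ ion charge 1−.

[PbCl2(PPh3)4][AlBr2(N3)2]2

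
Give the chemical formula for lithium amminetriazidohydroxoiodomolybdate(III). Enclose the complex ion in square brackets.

Ligands: 1 hydroxo (OH, -1), 1 ammine (NH3, neutral), 3 azido (N3, -1), 1 iodo (I, -1). Ligand charge sum = -5.
With Mo in oxidation state +3, the complex ion is [Mo...]^2−.
Charge balance with lithium (+1) requires 1 complex ion per 2 lithium.

Li2[MoI(N3)3(NH3)(OH)]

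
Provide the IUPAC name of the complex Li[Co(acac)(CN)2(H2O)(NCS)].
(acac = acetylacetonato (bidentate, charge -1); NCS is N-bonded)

lithium (acetylacetonato)aquadicyanoisothiocyanatocobaltate(III)

The 1 lithium counter-ion carries a total charge of +1, so each complex ion is 1−.
Ligand charges: 2×cyano (-1 each), 1×acetylacetonato (-1 each), 1×aqua (neutral), 1×isothiocyanato (-1 each); total -4. So Co + (-4) = 1−, giving Co = +3.
Ligands are named alphabetically: acetylacetonato before aqua before cyano before isothiocyanato.
The complex ion is anionic, so cobalt takes the -ate form cobaltate(III).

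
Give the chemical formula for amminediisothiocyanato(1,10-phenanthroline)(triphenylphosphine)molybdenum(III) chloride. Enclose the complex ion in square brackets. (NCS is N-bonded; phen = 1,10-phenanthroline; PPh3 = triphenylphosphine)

[Mo(NCS)2(NH3)(phen)(PPh3)]Cl

Ligands: 2 isothiocyanato (NCS, -1), 1 ammine (NH3, neutral), 1 1,10-phenanthroline (phen, neutral), 1 triphenylphosphine (PPh3, neutral). Ligand charge sum = -2.
With Mo in oxidation state +3, the complex ion is [Mo...]^1+.
Charge balance with chloride (-1) requires 1 complex ion per 1 chloride.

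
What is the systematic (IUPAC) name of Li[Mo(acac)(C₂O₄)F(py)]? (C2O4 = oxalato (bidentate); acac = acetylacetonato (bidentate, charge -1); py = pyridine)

lithium (acetylacetonato)fluorooxalato(pyridine)molybdate(III)

The 1 lithium counter-ion carries a total charge of +1, so each complex ion is 1−.
Ligand charges: 1×oxalato (-2 each), 1×acetylacetonato (-1 each), 1×fluoro (-1 each), 1×pyridine (neutral); total -4. So Mo + (-4) = 1−, giving Mo = +3.
Ligands are named alphabetically: acetylacetonato before fluoro before oxalato before pyridine.
The complex ion is anionic, so molybdenum takes the -ate form molybdate(III).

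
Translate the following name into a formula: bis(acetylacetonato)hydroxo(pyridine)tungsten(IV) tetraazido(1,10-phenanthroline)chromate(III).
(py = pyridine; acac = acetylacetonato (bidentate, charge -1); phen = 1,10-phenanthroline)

[W(acac)2(OH)(py)][Cr(N3)4(phen)]

Cation [W…]: ligand charges -3, W(IV) ⇒ ion charge 1+.
Anion [Cr…]: ligand charges -4, Cr(III) ⇒ ion charge 1−.
One 1+ cation balances one 1− anion.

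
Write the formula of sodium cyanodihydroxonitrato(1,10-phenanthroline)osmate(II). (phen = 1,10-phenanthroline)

Na2[Os(CN)(NO3)(OH)2(phen)]

Ligands: 1 cyano (CN, -1), 2 hydroxo (OH, -1), 1 1,10-phenanthroline (phen, neutral), 1 nitrato (NO3, -1). Ligand charge sum = -4.
With Os in oxidation state +2, the complex ion is [Os...]^2−.
Charge balance with sodium (+1) requires 1 complex ion per 2 sodium.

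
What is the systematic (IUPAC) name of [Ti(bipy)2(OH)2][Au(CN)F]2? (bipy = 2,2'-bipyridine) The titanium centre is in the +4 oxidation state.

bis(2,2'-bipyridine)dihydroxotitanium(IV) cyanofluoroaurate(I)

Both ions are complex: the cation is named first with the plain metal name, the anion second with the -ate form; each ion's ligands are alphabetised independently.
Ti is given as +4; the cation's ligand charges sum to -2, so the complex cation is 2+.
With 2 anions per cation, each anion must be 2/2 = 1−.
Anion: ligand charges sum to -2; for the ion to be 1−, Au = +1.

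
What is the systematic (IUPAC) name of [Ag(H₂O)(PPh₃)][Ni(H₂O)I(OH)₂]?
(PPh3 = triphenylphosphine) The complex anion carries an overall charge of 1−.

The complex anion is given as 1−; its ligand charges sum to -3, so Ni = +2.
A 1:1 salt means the cation carries the equal and opposite charge, 1+.
Cation: ligand charges sum to 0; for the ion to be 1+, Ag = +1.

aqua(triphenylphosphine)silver(I) aquadihydroxoiodonickelate(II)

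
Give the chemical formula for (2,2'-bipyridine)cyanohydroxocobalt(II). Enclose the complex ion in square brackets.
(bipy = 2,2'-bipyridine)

Ligands: 1 hydroxo (OH, -1), 1 2,2'-bipyridine (bipy, neutral), 1 cyano (CN, -1). Ligand charge sum = -2.
With Co in oxidation state +2, the complex ion is [Co...].

[Co(bipy)(CN)(OH)]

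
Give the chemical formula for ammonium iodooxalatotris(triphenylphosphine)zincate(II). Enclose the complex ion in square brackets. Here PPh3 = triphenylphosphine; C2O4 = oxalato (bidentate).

Ligands: 3 triphenylphosphine (PPh3, neutral), 1 oxalato (C2O4, -2), 1 iodo (I, -1). Ligand charge sum = -3.
With Zn in oxidation state +2, the complex ion is [Zn...]^1−.
Charge balance with ammonium (+1) requires 1 complex ion per 1 ammonium.

NH4[Zn(C2O4)I(PPh3)3]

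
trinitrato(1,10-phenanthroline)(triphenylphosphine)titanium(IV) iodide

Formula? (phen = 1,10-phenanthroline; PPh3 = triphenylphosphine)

Ligands: 1 1,10-phenanthroline (phen, neutral), 3 nitrato (NO3, -1), 1 triphenylphosphine (PPh3, neutral). Ligand charge sum = -3.
With Ti in oxidation state +4, the complex ion is [Ti...]^1+.
Charge balance with iodide (-1) requires 1 complex ion per 1 iodide.

[Ti(NO3)3(phen)(PPh3)]I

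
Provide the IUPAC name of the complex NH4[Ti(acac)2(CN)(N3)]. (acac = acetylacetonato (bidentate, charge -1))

ammonium bis(acetylacetonato)azidocyanotitanate(III)

The 1 ammonium counter-ion carries a total charge of +1, so each complex ion is 1−.
Ligand charges: 1×azido (-1 each), 2×acetylacetonato (-1 each), 1×cyano (-1 each); total -4. So Ti + (-4) = 1−, giving Ti = +3.
The complex ion is anionic, so titanium takes the -ate form titanate(III).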